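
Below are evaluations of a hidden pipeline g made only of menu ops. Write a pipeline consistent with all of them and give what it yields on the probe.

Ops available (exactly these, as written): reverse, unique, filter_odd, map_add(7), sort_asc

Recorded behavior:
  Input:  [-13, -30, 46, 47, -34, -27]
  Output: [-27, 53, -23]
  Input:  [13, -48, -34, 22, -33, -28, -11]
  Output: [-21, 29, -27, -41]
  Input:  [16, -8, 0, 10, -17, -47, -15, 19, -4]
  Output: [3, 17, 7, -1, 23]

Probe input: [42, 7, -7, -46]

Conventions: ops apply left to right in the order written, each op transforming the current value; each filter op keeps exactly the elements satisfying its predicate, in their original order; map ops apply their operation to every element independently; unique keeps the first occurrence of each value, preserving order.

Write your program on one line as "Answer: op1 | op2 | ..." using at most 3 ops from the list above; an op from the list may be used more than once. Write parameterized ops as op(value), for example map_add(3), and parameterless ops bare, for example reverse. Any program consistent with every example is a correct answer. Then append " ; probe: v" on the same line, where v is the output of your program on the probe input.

reverse | map_add(7) | filter_odd ; probe: [-39, 49]

Check, running the answer program on each example:
  [-13, -30, 46, 47, -34, -27] -> [-27, -34, 47, 46, -30, -13] -> [-20, -27, 54, 53, -23, -6] -> [-27, 53, -23]
  [13, -48, -34, 22, -33, -28, -11] -> [-11, -28, -33, 22, -34, -48, 13] -> [-4, -21, -26, 29, -27, -41, 20] -> [-21, 29, -27, -41]
  [16, -8, 0, 10, -17, -47, -15, 19, -4] -> [-4, 19, -15, -47, -17, 10, 0, -8, 16] -> [3, 26, -8, -40, -10, 17, 7, -1, 23] -> [3, 17, 7, -1, 23]
  probe: [42, 7, -7, -46] -> [-46, -7, 7, 42] -> [-39, 0, 14, 49] -> [-39, 49]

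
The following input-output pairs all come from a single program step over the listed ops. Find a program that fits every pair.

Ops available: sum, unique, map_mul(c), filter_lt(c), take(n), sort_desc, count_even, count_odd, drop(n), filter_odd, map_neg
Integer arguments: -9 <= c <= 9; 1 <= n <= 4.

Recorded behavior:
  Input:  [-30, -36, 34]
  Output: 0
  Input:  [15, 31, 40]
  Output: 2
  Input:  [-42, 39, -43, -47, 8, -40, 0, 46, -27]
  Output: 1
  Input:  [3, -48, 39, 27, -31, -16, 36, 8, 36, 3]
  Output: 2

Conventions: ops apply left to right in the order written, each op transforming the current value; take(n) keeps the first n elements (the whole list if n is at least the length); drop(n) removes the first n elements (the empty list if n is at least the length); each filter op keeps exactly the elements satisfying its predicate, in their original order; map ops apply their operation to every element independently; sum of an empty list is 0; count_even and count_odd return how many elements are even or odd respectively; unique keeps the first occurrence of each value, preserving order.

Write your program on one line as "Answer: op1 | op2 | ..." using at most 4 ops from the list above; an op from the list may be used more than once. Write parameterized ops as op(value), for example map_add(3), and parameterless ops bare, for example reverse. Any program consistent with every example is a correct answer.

map_neg | filter_lt(-7) | take(3) | count_odd

Check, running the answer program on each example:
  [-30, -36, 34] -> [30, 36, -34] -> [-34] -> [-34] -> 0
  [15, 31, 40] -> [-15, -31, -40] -> [-15, -31, -40] -> [-15, -31, -40] -> 2
  [-42, 39, -43, -47, 8, -40, 0, 46, -27] -> [42, -39, 43, 47, -8, 40, 0, -46, 27] -> [-39, -8, -46] -> [-39, -8, -46] -> 1
  [3, -48, 39, 27, -31, -16, 36, 8, 36, 3] -> [-3, 48, -39, -27, 31, 16, -36, -8, -36, -3] -> [-39, -27, -36, -8, -36] -> [-39, -27, -36] -> 2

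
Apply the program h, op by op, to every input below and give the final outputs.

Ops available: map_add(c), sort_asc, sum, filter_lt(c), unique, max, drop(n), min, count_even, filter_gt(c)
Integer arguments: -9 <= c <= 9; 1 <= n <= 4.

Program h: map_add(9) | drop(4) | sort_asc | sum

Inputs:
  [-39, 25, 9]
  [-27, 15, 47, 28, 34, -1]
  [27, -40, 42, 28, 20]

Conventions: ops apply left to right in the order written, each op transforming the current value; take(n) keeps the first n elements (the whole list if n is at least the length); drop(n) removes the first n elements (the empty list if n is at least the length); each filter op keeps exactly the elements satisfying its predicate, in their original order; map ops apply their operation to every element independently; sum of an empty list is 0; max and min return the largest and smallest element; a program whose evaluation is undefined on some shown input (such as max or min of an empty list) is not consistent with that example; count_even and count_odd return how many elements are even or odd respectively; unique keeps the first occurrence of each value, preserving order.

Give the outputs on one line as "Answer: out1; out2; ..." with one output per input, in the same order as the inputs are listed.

Execution, op by op:
  [-39, 25, 9] -> [-30, 34, 18] -> [] -> [] -> 0
  [-27, 15, 47, 28, 34, -1] -> [-18, 24, 56, 37, 43, 8] -> [43, 8] -> [8, 43] -> 51
  [27, -40, 42, 28, 20] -> [36, -31, 51, 37, 29] -> [29] -> [29] -> 29

0; 51; 29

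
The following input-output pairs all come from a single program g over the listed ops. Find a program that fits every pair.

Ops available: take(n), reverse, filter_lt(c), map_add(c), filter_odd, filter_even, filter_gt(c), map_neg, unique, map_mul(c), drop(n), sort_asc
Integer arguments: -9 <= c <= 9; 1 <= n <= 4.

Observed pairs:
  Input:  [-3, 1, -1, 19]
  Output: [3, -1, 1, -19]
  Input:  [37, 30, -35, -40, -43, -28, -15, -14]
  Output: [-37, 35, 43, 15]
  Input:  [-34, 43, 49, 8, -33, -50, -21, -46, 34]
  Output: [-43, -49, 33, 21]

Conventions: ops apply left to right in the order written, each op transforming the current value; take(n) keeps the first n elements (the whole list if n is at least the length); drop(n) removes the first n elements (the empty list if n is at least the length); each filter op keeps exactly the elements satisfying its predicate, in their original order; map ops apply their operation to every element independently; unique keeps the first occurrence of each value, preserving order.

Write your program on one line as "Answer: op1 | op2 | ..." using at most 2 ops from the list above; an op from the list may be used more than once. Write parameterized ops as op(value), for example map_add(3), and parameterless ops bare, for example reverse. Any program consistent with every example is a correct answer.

map_neg | filter_odd

Check, running the answer program on each example:
  [-3, 1, -1, 19] -> [3, -1, 1, -19] -> [3, -1, 1, -19]
  [37, 30, -35, -40, -43, -28, -15, -14] -> [-37, -30, 35, 40, 43, 28, 15, 14] -> [-37, 35, 43, 15]
  [-34, 43, 49, 8, -33, -50, -21, -46, 34] -> [34, -43, -49, -8, 33, 50, 21, 46, -34] -> [-43, -49, 33, 21]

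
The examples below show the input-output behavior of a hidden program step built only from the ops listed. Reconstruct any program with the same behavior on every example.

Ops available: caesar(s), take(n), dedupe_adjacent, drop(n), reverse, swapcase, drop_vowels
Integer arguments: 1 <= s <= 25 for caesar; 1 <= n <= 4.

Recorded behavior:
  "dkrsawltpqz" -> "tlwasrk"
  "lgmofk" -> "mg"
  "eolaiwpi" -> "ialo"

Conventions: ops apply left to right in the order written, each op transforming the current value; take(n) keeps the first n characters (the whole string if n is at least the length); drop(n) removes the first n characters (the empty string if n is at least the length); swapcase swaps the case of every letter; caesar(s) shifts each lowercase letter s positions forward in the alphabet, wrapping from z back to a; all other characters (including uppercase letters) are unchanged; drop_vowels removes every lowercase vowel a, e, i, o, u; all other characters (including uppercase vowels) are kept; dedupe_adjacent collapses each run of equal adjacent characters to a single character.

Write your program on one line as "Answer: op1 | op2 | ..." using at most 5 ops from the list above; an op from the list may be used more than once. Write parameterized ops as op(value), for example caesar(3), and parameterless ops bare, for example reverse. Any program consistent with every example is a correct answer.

drop(1) | reverse | swapcase | drop(3) | swapcase

Check, running the answer program on each example:
  "dkrsawltpqz" -> "krsawltpqz" -> "zqptlwasrk" -> "ZQPTLWASRK" -> "TLWASRK" -> "tlwasrk"
  "lgmofk" -> "gmofk" -> "kfomg" -> "KFOMG" -> "MG" -> "mg"
  "eolaiwpi" -> "olaiwpi" -> "ipwialo" -> "IPWIALO" -> "IALO" -> "ialo"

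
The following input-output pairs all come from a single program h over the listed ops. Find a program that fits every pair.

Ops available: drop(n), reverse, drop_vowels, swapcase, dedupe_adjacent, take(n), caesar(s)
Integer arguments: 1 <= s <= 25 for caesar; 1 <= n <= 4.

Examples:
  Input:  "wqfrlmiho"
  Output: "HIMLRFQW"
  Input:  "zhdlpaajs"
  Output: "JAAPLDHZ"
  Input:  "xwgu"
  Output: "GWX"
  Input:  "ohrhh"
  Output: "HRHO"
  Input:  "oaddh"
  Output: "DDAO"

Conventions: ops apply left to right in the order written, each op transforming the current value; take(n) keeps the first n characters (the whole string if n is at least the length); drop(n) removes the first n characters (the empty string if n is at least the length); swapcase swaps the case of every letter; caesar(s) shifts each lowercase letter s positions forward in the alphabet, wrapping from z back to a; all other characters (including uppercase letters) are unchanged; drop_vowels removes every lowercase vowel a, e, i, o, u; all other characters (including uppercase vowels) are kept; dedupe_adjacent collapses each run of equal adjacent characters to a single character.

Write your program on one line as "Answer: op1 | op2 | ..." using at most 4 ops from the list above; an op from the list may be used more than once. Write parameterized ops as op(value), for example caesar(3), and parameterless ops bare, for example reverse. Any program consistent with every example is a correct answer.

reverse | drop(1) | swapcase

Check, running the answer program on each example:
  "wqfrlmiho" -> "ohimlrfqw" -> "himlrfqw" -> "HIMLRFQW"
  "zhdlpaajs" -> "sjaapldhz" -> "jaapldhz" -> "JAAPLDHZ"
  "xwgu" -> "ugwx" -> "gwx" -> "GWX"
  "ohrhh" -> "hhrho" -> "hrho" -> "HRHO"
  "oaddh" -> "hddao" -> "ddao" -> "DDAO"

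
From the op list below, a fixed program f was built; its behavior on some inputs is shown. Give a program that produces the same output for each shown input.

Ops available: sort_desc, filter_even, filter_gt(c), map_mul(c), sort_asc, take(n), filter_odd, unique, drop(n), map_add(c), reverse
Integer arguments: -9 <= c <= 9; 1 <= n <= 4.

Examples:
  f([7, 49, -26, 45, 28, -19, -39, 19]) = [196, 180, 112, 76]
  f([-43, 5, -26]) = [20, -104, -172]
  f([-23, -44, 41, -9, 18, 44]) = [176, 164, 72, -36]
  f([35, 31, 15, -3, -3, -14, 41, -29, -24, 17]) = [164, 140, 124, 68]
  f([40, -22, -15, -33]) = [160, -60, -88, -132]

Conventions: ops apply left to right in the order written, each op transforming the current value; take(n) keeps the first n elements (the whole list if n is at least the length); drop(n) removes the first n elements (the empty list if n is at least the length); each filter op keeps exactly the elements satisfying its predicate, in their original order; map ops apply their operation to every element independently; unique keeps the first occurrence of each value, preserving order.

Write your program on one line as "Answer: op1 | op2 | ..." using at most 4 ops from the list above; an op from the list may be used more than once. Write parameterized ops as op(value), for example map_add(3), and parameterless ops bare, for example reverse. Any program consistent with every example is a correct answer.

reverse | sort_desc | map_mul(4) | take(4)

Check, running the answer program on each example:
  [7, 49, -26, 45, 28, -19, -39, 19] -> [19, -39, -19, 28, 45, -26, 49, 7] -> [49, 45, 28, 19, 7, -19, -26, -39] -> [196, 180, 112, 76, 28, -76, -104, -156] -> [196, 180, 112, 76]
  [-43, 5, -26] -> [-26, 5, -43] -> [5, -26, -43] -> [20, -104, -172] -> [20, -104, -172]
  [-23, -44, 41, -9, 18, 44] -> [44, 18, -9, 41, -44, -23] -> [44, 41, 18, -9, -23, -44] -> [176, 164, 72, -36, -92, -176] -> [176, 164, 72, -36]
  [35, 31, 15, -3, -3, -14, 41, -29, -24, 17] -> [17, -24, -29, 41, -14, -3, -3, 15, 31, 35] -> [41, 35, 31, 17, 15, -3, -3, -14, -24, -29] -> [164, 140, 124, 68, 60, -12, -12, -56, -96, -116] -> [164, 140, 124, 68]
  [40, -22, -15, -33] -> [-33, -15, -22, 40] -> [40, -15, -22, -33] -> [160, -60, -88, -132] -> [160, -60, -88, -132]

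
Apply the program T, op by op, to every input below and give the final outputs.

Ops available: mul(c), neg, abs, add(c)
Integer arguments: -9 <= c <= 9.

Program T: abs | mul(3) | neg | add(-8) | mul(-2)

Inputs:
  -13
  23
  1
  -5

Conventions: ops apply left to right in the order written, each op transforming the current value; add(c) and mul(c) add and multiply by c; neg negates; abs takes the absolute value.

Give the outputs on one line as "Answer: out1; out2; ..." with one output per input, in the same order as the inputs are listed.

Execution, op by op:
  -13 -> 13 -> 39 -> -39 -> -47 -> 94
  23 -> 23 -> 69 -> -69 -> -77 -> 154
  1 -> 1 -> 3 -> -3 -> -11 -> 22
  -5 -> 5 -> 15 -> -15 -> -23 -> 46

94; 154; 22; 46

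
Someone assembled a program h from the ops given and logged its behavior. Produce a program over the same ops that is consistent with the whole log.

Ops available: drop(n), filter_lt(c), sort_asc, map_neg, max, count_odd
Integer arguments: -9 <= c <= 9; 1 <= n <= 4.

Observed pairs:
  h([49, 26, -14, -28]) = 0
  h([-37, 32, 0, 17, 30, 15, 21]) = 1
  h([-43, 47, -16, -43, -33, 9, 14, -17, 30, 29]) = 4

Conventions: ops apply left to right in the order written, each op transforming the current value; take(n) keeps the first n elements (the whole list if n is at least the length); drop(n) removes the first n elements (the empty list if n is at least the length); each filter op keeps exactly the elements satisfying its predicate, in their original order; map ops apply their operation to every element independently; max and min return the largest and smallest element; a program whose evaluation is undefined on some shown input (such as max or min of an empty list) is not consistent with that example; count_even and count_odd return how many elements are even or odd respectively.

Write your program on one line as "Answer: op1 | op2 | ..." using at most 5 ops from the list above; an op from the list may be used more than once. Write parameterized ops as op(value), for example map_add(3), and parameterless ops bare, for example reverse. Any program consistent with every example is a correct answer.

filter_lt(7) | map_neg | sort_asc | count_odd

Check, running the answer program on each example:
  [49, 26, -14, -28] -> [-14, -28] -> [14, 28] -> [14, 28] -> 0
  [-37, 32, 0, 17, 30, 15, 21] -> [-37, 0] -> [37, 0] -> [0, 37] -> 1
  [-43, 47, -16, -43, -33, 9, 14, -17, 30, 29] -> [-43, -16, -43, -33, -17] -> [43, 16, 43, 33, 17] -> [16, 17, 33, 43, 43] -> 4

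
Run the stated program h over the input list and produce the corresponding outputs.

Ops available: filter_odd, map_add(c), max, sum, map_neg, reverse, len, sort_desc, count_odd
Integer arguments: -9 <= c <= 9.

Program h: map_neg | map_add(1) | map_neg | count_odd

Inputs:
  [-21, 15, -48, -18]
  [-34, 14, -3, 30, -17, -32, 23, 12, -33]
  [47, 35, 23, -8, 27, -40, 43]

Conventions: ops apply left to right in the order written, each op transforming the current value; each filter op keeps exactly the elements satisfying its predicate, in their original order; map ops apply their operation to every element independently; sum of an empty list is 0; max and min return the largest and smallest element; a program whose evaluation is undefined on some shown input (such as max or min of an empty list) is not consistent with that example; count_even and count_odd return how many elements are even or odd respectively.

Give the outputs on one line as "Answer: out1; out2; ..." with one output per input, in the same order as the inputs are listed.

Execution, op by op:
  [-21, 15, -48, -18] -> [21, -15, 48, 18] -> [22, -14, 49, 19] -> [-22, 14, -49, -19] -> 2
  [-34, 14, -3, 30, -17, -32, 23, 12, -33] -> [34, -14, 3, -30, 17, 32, -23, -12, 33] -> [35, -13, 4, -29, 18, 33, -22, -11, 34] -> [-35, 13, -4, 29, -18, -33, 22, 11, -34] -> 5
  [47, 35, 23, -8, 27, -40, 43] -> [-47, -35, -23, 8, -27, 40, -43] -> [-46, -34, -22, 9, -26, 41, -42] -> [46, 34, 22, -9, 26, -41, 42] -> 2

2; 5; 2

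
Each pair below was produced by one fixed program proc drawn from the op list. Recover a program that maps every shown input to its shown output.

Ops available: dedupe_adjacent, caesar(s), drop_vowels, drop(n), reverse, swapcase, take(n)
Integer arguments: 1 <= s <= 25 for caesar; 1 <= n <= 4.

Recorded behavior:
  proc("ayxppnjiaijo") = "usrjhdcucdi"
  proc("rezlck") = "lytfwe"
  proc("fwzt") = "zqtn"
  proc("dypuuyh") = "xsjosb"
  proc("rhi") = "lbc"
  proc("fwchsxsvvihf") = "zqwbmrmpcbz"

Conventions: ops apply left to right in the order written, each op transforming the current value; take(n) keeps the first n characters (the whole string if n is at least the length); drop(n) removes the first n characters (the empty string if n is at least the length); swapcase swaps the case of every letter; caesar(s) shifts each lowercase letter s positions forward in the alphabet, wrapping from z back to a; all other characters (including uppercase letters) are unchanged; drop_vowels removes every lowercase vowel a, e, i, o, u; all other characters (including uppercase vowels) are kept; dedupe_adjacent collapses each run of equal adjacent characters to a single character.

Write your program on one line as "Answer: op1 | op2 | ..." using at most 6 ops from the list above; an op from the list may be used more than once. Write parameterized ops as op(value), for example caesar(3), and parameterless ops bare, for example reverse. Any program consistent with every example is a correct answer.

dedupe_adjacent | caesar(22) | reverse | caesar(2) | caesar(22) | reverse

Check, running the answer program on each example:
  "ayxppnjiaijo" -> "ayxpnjiaijo" -> "wutljfewefk" -> "kfewefjltuw" -> "mhgyghlnvwy" -> "idcucdhjrsu" -> "usrjhdcucdi"
  "rezlck" -> "rezlck" -> "navhyg" -> "gyhvan" -> "iajxcp" -> "ewftyl" -> "lytfwe"
  "fwzt" -> "fwzt" -> "bsvp" -> "pvsb" -> "rxud" -> "ntqz" -> "zqtn"
  "dypuuyh" -> "dypuyh" -> "zulqud" -> "duqluz" -> "fwsnwb" -> "bsojsx" -> "xsjosb"
  "rhi" -> "rhi" -> "nde" -> "edn" -> "gfp" -> "cbl" -> "lbc"
  "fwchsxsvvihf" -> "fwchsxsvihf" -> "bsydotoredb" -> "bderotodysb" -> "dfgtqvqfaud" -> "zbcpmrmbwqz" -> "zqwbmrmpcbz"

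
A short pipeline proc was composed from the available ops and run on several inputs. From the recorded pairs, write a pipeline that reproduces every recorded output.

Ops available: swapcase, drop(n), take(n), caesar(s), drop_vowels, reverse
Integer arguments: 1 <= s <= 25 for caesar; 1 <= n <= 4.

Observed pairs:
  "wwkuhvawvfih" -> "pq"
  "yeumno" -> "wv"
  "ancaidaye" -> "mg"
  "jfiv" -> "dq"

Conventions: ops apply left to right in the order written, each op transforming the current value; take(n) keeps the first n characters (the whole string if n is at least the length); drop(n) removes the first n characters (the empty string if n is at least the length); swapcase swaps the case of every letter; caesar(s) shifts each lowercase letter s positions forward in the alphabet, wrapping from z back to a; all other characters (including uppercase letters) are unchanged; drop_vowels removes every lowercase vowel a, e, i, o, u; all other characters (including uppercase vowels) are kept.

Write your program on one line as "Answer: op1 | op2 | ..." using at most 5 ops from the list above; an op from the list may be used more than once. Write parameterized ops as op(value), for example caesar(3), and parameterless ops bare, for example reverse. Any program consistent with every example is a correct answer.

reverse | caesar(8) | take(3) | take(2)

Check, running the answer program on each example:
  "wwkuhvawvfih" -> "hifvwavhukww" -> "pqndeidpcsee" -> "pqn" -> "pq"
  "yeumno" -> "onmuey" -> "wvucmg" -> "wvu" -> "wv"
  "ancaidaye" -> "eyadiacna" -> "mgilqikvi" -> "mgi" -> "mg"
  "jfiv" -> "vifj" -> "dqnr" -> "dqn" -> "dq"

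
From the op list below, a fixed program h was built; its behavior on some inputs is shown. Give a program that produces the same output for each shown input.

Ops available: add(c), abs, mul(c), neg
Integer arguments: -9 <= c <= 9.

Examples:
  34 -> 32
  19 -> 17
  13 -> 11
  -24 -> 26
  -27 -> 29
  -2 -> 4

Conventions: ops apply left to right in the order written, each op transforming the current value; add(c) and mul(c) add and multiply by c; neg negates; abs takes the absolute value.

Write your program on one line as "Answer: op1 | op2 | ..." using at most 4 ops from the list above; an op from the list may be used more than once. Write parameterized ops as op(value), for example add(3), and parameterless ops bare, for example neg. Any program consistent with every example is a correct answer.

add(5) | neg | add(7) | abs

Check, running the answer program on each example:
  34 -> 39 -> -39 -> -32 -> 32
  19 -> 24 -> -24 -> -17 -> 17
  13 -> 18 -> -18 -> -11 -> 11
  -24 -> -19 -> 19 -> 26 -> 26
  -27 -> -22 -> 22 -> 29 -> 29
  -2 -> 3 -> -3 -> 4 -> 4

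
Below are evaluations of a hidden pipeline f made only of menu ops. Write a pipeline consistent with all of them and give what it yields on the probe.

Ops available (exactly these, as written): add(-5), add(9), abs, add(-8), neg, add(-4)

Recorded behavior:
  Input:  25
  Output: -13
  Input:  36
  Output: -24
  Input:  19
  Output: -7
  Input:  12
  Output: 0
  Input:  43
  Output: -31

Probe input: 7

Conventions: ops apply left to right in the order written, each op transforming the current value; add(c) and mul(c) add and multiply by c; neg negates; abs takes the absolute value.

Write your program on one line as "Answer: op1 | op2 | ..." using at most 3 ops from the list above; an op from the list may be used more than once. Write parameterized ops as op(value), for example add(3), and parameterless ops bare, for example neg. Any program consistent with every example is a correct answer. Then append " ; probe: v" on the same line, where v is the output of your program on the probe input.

add(-8) | add(-4) | neg ; probe: 5

Check, running the answer program on each example:
  25 -> 17 -> 13 -> -13
  36 -> 28 -> 24 -> -24
  19 -> 11 -> 7 -> -7
  12 -> 4 -> 0 -> 0
  43 -> 35 -> 31 -> -31
  probe: 7 -> -1 -> -5 -> 5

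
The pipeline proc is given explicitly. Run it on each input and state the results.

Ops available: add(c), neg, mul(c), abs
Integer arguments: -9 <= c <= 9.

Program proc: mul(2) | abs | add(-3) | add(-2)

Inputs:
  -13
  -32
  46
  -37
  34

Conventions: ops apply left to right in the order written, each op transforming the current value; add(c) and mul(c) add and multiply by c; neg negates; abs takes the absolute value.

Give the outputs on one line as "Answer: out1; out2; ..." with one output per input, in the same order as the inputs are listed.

Execution, op by op:
  -13 -> -26 -> 26 -> 23 -> 21
  -32 -> -64 -> 64 -> 61 -> 59
  46 -> 92 -> 92 -> 89 -> 87
  -37 -> -74 -> 74 -> 71 -> 69
  34 -> 68 -> 68 -> 65 -> 63

21; 59; 87; 69; 63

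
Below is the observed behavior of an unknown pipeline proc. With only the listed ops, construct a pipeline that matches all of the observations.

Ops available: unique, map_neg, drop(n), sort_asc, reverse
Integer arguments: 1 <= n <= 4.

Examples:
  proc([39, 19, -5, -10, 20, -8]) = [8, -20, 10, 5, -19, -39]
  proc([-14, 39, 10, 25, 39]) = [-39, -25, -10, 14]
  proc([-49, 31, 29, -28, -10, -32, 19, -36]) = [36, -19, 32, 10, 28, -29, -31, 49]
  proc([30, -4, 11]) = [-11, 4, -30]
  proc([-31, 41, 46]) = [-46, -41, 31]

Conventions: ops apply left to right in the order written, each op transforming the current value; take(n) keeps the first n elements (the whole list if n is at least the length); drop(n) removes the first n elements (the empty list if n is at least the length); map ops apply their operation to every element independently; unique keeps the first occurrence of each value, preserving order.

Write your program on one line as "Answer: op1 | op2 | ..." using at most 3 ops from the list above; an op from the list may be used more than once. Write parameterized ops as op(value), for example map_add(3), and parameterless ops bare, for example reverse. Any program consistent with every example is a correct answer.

map_neg | reverse | unique

Check, running the answer program on each example:
  [39, 19, -5, -10, 20, -8] -> [-39, -19, 5, 10, -20, 8] -> [8, -20, 10, 5, -19, -39] -> [8, -20, 10, 5, -19, -39]
  [-14, 39, 10, 25, 39] -> [14, -39, -10, -25, -39] -> [-39, -25, -10, -39, 14] -> [-39, -25, -10, 14]
  [-49, 31, 29, -28, -10, -32, 19, -36] -> [49, -31, -29, 28, 10, 32, -19, 36] -> [36, -19, 32, 10, 28, -29, -31, 49] -> [36, -19, 32, 10, 28, -29, -31, 49]
  [30, -4, 11] -> [-30, 4, -11] -> [-11, 4, -30] -> [-11, 4, -30]
  [-31, 41, 46] -> [31, -41, -46] -> [-46, -41, 31] -> [-46, -41, 31]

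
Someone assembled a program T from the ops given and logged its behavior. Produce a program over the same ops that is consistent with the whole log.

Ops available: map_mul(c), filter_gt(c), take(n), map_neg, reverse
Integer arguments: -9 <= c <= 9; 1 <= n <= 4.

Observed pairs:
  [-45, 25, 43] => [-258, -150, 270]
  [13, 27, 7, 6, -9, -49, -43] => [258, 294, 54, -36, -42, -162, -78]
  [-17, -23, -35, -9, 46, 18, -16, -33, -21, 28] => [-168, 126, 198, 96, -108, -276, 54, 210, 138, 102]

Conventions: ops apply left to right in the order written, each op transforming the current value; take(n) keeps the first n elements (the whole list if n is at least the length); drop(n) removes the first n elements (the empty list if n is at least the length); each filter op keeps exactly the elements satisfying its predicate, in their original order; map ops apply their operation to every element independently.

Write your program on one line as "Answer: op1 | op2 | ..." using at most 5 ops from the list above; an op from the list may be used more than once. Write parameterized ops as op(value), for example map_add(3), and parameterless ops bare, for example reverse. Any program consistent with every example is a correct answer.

reverse | map_mul(2) | map_mul(3) | map_neg

Check, running the answer program on each example:
  [-45, 25, 43] -> [43, 25, -45] -> [86, 50, -90] -> [258, 150, -270] -> [-258, -150, 270]
  [13, 27, 7, 6, -9, -49, -43] -> [-43, -49, -9, 6, 7, 27, 13] -> [-86, -98, -18, 12, 14, 54, 26] -> [-258, -294, -54, 36, 42, 162, 78] -> [258, 294, 54, -36, -42, -162, -78]
  [-17, -23, -35, -9, 46, 18, -16, -33, -21, 28] -> [28, -21, -33, -16, 18, 46, -9, -35, -23, -17] -> [56, -42, -66, -32, 36, 92, -18, -70, -46, -34] -> [168, -126, -198, -96, 108, 276, -54, -210, -138, -102] -> [-168, 126, 198, 96, -108, -276, 54, 210, 138, 102]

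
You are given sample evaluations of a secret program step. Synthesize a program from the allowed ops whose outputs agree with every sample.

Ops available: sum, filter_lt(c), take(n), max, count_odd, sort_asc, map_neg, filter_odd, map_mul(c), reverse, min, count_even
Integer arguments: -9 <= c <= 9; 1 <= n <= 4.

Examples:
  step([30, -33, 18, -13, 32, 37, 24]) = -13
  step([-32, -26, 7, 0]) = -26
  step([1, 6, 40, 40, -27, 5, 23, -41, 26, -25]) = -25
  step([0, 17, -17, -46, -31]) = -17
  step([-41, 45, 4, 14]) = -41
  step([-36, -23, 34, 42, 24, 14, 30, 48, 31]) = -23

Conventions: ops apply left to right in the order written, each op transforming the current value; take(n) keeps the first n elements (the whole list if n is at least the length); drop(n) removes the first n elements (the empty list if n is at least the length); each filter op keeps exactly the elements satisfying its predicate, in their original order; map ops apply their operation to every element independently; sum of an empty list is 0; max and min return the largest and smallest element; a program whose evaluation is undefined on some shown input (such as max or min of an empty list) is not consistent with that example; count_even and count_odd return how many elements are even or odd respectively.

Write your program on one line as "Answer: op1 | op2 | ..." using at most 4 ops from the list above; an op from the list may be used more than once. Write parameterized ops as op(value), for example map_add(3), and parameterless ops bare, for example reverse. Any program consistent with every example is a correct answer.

sort_asc | filter_lt(-1) | max

Check, running the answer program on each example:
  [30, -33, 18, -13, 32, 37, 24] -> [-33, -13, 18, 24, 30, 32, 37] -> [-33, -13] -> -13
  [-32, -26, 7, 0] -> [-32, -26, 0, 7] -> [-32, -26] -> -26
  [1, 6, 40, 40, -27, 5, 23, -41, 26, -25] -> [-41, -27, -25, 1, 5, 6, 23, 26, 40, 40] -> [-41, -27, -25] -> -25
  [0, 17, -17, -46, -31] -> [-46, -31, -17, 0, 17] -> [-46, -31, -17] -> -17
  [-41, 45, 4, 14] -> [-41, 4, 14, 45] -> [-41] -> -41
  [-36, -23, 34, 42, 24, 14, 30, 48, 31] -> [-36, -23, 14, 24, 30, 31, 34, 42, 48] -> [-36, -23] -> -23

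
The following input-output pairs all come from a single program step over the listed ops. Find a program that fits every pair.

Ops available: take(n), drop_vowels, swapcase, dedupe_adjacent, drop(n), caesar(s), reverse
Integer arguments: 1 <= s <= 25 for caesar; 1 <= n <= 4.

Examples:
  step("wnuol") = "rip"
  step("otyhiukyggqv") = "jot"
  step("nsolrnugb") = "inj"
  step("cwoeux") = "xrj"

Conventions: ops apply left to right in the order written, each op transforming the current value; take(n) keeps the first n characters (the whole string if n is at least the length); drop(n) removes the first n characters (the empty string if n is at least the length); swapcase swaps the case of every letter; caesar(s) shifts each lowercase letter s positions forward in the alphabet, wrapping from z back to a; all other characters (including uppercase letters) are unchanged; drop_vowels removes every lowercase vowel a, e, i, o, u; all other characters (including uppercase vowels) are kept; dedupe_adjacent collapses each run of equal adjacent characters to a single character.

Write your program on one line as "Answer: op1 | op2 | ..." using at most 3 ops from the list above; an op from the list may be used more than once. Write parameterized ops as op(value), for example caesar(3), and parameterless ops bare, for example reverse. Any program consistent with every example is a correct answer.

dedupe_adjacent | take(3) | caesar(21)

Check, running the answer program on each example:
  "wnuol" -> "wnuol" -> "wnu" -> "rip"
  "otyhiukyggqv" -> "otyhiukygqv" -> "oty" -> "jot"
  "nsolrnugb" -> "nsolrnugb" -> "nso" -> "inj"
  "cwoeux" -> "cwoeux" -> "cwo" -> "xrj"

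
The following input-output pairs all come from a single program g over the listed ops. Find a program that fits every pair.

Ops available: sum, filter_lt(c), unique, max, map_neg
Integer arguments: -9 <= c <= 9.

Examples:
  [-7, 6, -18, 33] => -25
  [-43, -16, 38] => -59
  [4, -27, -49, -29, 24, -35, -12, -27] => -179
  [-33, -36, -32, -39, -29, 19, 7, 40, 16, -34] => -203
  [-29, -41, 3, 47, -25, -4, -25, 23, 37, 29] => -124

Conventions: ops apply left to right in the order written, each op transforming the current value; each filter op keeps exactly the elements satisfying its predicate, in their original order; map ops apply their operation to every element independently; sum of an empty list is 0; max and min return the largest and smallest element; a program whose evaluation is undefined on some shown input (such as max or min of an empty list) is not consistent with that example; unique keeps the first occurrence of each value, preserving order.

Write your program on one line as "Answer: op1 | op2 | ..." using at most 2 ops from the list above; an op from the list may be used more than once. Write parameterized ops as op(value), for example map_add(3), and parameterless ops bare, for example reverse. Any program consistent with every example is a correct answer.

filter_lt(0) | sum

Check, running the answer program on each example:
  [-7, 6, -18, 33] -> [-7, -18] -> -25
  [-43, -16, 38] -> [-43, -16] -> -59
  [4, -27, -49, -29, 24, -35, -12, -27] -> [-27, -49, -29, -35, -12, -27] -> -179
  [-33, -36, -32, -39, -29, 19, 7, 40, 16, -34] -> [-33, -36, -32, -39, -29, -34] -> -203
  [-29, -41, 3, 47, -25, -4, -25, 23, 37, 29] -> [-29, -41, -25, -4, -25] -> -124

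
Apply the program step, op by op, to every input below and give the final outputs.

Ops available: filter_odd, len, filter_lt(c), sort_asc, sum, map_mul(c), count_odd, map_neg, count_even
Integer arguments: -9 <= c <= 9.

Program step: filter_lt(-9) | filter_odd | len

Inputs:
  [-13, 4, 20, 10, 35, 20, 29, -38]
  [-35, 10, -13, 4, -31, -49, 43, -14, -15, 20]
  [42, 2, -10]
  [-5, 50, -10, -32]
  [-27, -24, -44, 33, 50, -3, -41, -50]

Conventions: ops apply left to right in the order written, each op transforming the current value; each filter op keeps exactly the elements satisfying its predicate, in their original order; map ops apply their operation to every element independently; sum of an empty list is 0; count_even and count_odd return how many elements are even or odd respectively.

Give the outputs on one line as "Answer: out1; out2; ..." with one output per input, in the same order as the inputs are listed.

Execution, op by op:
  [-13, 4, 20, 10, 35, 20, 29, -38] -> [-13, -38] -> [-13] -> 1
  [-35, 10, -13, 4, -31, -49, 43, -14, -15, 20] -> [-35, -13, -31, -49, -14, -15] -> [-35, -13, -31, -49, -15] -> 5
  [42, 2, -10] -> [-10] -> [] -> 0
  [-5, 50, -10, -32] -> [-10, -32] -> [] -> 0
  [-27, -24, -44, 33, 50, -3, -41, -50] -> [-27, -24, -44, -41, -50] -> [-27, -41] -> 2

1; 5; 0; 0; 2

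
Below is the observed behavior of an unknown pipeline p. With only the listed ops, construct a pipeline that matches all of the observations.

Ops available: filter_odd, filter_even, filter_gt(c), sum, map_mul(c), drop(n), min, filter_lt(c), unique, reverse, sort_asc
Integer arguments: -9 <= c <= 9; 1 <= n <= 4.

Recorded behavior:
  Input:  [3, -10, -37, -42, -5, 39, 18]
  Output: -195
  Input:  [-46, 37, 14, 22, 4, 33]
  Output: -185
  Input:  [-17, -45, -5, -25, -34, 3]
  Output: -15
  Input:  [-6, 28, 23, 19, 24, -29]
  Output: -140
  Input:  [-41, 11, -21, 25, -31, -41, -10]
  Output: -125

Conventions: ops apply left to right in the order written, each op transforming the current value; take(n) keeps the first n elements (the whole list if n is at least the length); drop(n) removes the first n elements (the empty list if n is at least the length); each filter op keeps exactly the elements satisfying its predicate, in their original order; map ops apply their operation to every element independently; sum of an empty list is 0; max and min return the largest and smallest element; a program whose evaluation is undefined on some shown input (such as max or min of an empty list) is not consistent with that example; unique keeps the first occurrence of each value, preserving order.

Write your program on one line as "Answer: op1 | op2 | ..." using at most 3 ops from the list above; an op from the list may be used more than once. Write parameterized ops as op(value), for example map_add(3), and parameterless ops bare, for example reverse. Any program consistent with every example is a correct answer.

unique | map_mul(-5) | min

Check, running the answer program on each example:
  [3, -10, -37, -42, -5, 39, 18] -> [3, -10, -37, -42, -5, 39, 18] -> [-15, 50, 185, 210, 25, -195, -90] -> -195
  [-46, 37, 14, 22, 4, 33] -> [-46, 37, 14, 22, 4, 33] -> [230, -185, -70, -110, -20, -165] -> -185
  [-17, -45, -5, -25, -34, 3] -> [-17, -45, -5, -25, -34, 3] -> [85, 225, 25, 125, 170, -15] -> -15
  [-6, 28, 23, 19, 24, -29] -> [-6, 28, 23, 19, 24, -29] -> [30, -140, -115, -95, -120, 145] -> -140
  [-41, 11, -21, 25, -31, -41, -10] -> [-41, 11, -21, 25, -31, -10] -> [205, -55, 105, -125, 155, 50] -> -125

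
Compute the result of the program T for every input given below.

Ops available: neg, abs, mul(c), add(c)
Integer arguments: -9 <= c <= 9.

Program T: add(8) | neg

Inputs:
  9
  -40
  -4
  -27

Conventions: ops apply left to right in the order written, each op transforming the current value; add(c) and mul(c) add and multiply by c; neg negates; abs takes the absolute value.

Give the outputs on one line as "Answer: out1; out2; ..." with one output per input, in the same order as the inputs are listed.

Execution, op by op:
  9 -> 17 -> -17
  -40 -> -32 -> 32
  -4 -> 4 -> -4
  -27 -> -19 -> 19

-17; 32; -4; 19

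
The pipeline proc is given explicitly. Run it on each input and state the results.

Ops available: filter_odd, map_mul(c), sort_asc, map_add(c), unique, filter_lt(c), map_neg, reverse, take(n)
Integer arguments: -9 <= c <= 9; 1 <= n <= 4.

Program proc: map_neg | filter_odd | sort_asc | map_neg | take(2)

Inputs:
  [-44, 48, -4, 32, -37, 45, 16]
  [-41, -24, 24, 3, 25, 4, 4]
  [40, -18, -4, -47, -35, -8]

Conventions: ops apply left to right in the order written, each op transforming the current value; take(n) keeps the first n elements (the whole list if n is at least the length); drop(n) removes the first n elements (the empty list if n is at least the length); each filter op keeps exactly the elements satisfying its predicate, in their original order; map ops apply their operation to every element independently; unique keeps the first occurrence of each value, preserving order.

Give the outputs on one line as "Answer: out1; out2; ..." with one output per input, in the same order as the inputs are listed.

[45, -37]; [25, 3]; [-35, -47]

Execution, op by op:
  [-44, 48, -4, 32, -37, 45, 16] -> [44, -48, 4, -32, 37, -45, -16] -> [37, -45] -> [-45, 37] -> [45, -37] -> [45, -37]
  [-41, -24, 24, 3, 25, 4, 4] -> [41, 24, -24, -3, -25, -4, -4] -> [41, -3, -25] -> [-25, -3, 41] -> [25, 3, -41] -> [25, 3]
  [40, -18, -4, -47, -35, -8] -> [-40, 18, 4, 47, 35, 8] -> [47, 35] -> [35, 47] -> [-35, -47] -> [-35, -47]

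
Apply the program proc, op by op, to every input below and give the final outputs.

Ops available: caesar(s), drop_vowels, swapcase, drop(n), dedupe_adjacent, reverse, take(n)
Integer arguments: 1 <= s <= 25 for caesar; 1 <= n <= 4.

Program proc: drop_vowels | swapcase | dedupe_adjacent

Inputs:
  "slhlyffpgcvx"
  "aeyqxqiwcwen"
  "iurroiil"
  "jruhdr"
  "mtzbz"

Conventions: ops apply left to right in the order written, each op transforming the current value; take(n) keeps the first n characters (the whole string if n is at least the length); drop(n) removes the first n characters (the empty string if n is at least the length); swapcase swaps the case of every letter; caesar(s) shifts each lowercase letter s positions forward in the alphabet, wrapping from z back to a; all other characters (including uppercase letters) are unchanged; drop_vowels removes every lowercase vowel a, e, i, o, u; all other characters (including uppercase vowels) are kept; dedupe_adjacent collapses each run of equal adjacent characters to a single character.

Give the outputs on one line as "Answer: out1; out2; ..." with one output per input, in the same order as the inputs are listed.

"SLHLYFPGCVX"; "YQXQWCWN"; "RL"; "JRHDR"; "MTZBZ"

Execution, op by op:
  "slhlyffpgcvx" -> "slhlyffpgcvx" -> "SLHLYFFPGCVX" -> "SLHLYFPGCVX"
  "aeyqxqiwcwen" -> "yqxqwcwn" -> "YQXQWCWN" -> "YQXQWCWN"
  "iurroiil" -> "rrl" -> "RRL" -> "RL"
  "jruhdr" -> "jrhdr" -> "JRHDR" -> "JRHDR"
  "mtzbz" -> "mtzbz" -> "MTZBZ" -> "MTZBZ"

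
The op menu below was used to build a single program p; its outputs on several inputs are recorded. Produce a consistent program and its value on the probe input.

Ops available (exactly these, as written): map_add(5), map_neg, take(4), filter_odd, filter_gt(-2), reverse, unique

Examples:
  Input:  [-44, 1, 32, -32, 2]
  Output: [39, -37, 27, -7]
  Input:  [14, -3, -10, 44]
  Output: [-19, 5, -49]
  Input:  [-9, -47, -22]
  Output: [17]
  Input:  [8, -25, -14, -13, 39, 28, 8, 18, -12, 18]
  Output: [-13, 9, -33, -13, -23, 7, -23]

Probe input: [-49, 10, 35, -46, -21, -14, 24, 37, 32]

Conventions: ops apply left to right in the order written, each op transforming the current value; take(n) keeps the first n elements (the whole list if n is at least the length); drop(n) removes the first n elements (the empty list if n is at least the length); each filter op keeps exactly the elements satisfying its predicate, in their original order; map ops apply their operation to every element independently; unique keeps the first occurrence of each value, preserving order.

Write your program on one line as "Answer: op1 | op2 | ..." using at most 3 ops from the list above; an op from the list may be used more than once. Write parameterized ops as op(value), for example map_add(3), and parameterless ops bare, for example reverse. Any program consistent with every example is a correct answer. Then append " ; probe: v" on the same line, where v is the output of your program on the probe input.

map_add(5) | filter_odd | map_neg ; probe: [-15, 41, 9, -29, -37]

Check, running the answer program on each example:
  [-44, 1, 32, -32, 2] -> [-39, 6, 37, -27, 7] -> [-39, 37, -27, 7] -> [39, -37, 27, -7]
  [14, -3, -10, 44] -> [19, 2, -5, 49] -> [19, -5, 49] -> [-19, 5, -49]
  [-9, -47, -22] -> [-4, -42, -17] -> [-17] -> [17]
  [8, -25, -14, -13, 39, 28, 8, 18, -12, 18] -> [13, -20, -9, -8, 44, 33, 13, 23, -7, 23] -> [13, -9, 33, 13, 23, -7, 23] -> [-13, 9, -33, -13, -23, 7, -23]
  probe: [-49, 10, 35, -46, -21, -14, 24, 37, 32] -> [-44, 15, 40, -41, -16, -9, 29, 42, 37] -> [15, -41, -9, 29, 37] -> [-15, 41, 9, -29, -37]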